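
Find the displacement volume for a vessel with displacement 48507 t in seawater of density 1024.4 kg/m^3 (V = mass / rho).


Formula: V = mass / rho
Step 1 — convert tonnes to kg: 48507 t * 1000 = 48507000 kg
Step 2 — V = 48507000 / 1024.4 ≈ 47352 m^3 (5 s.f.)

47352 m^3


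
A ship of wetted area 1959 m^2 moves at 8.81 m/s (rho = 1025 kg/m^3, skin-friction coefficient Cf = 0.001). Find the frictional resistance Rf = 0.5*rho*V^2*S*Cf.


Formula: Rf = 0.5 * rho * V^2 * S * Cf
Step 1 — V^2 = 8.81^2 = 77.6161
Step 2 — 0.5 * rho * V^2 = 0.5 * 1025 * 77.6161 = 39778.25125
Step 3 — Rf = 39778.25125 * 1959 * 0.001 ≈ 77926 N (5 s.f.)

77926 N


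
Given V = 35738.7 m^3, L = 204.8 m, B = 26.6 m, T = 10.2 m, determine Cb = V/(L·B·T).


Formula: Cb = V / (L * B * T)
Step 1 — L * B * T = 204.8 * 26.6 * 10.2 = 55566.336 m^3
Step 2 — Cb = 35738.7 / 55566.336 ≈ 0.64317 (5 s.f.)

0.64317


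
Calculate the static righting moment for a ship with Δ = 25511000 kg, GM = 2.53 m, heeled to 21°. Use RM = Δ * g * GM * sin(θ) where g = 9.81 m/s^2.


Formula: GZ = GM * sin(theta); RM = disp * g * GZ
Step 1 — GZ = 2.53 * sin(21°) = 2.53 * 0.358368 = 0.906671 m
Step 2 — RM = 25511000 * 9.81 * 0.906671 ≈ 226910000 N·m (5 s.f.)

226910000 N·m


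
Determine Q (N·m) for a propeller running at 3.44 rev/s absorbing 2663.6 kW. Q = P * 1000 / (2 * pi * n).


Formula: Q = P_W / (2 * pi * n)
Step 1 — P_W = 2663.6 kW * 1000 = 2663600.0 W
Step 2 — 2 * pi * n = 2 * pi * 3.44 = 21.614157
Step 3 — Q = 2663600.0 / 21.614157 ≈ 123230 N·m (5 s.f.)

123230 N·m


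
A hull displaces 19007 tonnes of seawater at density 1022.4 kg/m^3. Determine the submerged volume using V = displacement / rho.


Formula: V = mass / rho
Step 1 — convert tonnes to kg: 19007 t * 1000 = 19007000 kg
Step 2 — V = 19007000 / 1022.4 ≈ 18591 m^3 (5 s.f.)

18591 m^3


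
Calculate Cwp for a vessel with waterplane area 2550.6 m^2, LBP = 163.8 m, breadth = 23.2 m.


Formula: Cwp = Aw / (L * B)
Step 1 — L * B = 163.8 * 23.2 = 3800.16 m^2
Step 2 — Cwp = 2550.6 / 3800.16 ≈ 0.67118 (5 s.f.)

0.67118


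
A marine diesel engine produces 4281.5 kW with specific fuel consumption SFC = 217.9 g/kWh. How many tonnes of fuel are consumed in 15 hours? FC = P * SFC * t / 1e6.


Formula: FC (tonnes) = P * SFC * t / 1,000,000
Step 1 — P * SFC * t = 4281.5 * 217.9 * 15 = 13994082.75 g
Step 2 — FC (tonnes) = 13994082.75 / 1,000,000 ≈ 13.994 tonnes (5 s.f.)

13.994 tonnes


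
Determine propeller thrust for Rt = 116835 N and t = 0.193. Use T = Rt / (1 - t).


Formula: T = Rt / (1 - t)
Step 1 — (1 - t) = 1 - 0.193 = 0.807
Step 2 — T = 116835 / 0.807 ≈ 144780 N (5 s.f.)

144780 N


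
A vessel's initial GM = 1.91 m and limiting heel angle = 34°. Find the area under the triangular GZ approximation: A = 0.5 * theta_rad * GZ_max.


Formula: GZ_max = GM * sin(theta); Area = 0.5 * theta_rad * GZ_max
Step 1 — GZ_max = 1.91 * sin(34°) = 1.91 * 0.559193 = 1.068059 m
Step 2 — theta_rad = 34 * pi/180 = 0.593412 rad
Step 3 — Area = 0.5 * 0.593412 * 1.068059 ≈ 0.31690 m·rad (5 s.f.)

0.31690 m·rad


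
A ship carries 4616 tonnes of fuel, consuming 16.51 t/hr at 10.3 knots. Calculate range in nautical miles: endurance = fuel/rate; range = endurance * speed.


Formula: endurance = fuel / rate; range = endurance * speed
Step 1 — endurance = 4616 / 16.51 = 279.5881 hours
Step 2 — range = 279.5881 * 10.3 ≈ 2879.8 nautical miles (5 s.f.)

2879.8 NM


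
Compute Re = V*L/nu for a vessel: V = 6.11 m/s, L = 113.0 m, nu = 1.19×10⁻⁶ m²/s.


Formula: Re = V * L / nu
Step 1 — V * L = 6.11 * 113.0 = 690.43 m^2/s
Step 2 — Re = 690.43 / 1.19e-6 = 5.80e+08

5.80e+08


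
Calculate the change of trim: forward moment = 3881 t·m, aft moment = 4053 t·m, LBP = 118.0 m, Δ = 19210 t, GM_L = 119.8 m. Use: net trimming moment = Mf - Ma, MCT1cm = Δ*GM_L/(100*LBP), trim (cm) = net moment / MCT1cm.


Formula: net trimming moment = Mf - Ma; MCT1cm = Δ*GM_L/(100*LBP); trim = net moment / MCT1cm
Step 1 — net trimming moment = 3881 - 4053 = -172 t·m
Step 2 — MCT1cm = 19210 * 119.8 / (100 * 118.0) = 195.0303 t·m/cm
Step 3 — trim = -172 / 195.0303 ≈ -0.88191 cm (5 s.f.)

-0.88191 cm


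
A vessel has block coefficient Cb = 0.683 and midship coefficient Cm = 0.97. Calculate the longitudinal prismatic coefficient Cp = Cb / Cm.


Formula: Cp = Cb / Cm
Substituting: Cp = 0.683 / 0.97
Result: Cp ≈ 0.70412 (5 s.f.)

0.70412


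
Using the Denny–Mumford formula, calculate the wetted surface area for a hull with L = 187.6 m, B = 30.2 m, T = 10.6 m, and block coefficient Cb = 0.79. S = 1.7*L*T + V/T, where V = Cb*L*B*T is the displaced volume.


Formula: S = 1.7*L*T + V/T with V = Cb*L*B*T, i.e. S = L * (1.7*T + Cb*B)
Step 1 — 1.7*T = 1.7 * 10.6 = 18.02 m
Step 2 — Cb*B = 0.79 * 30.2 = 23.858 m
Step 3 — 1.7*T + Cb*B = 18.02 + 23.858 = 41.878 m
Step 4 — S = 187.6 * 41.878 ≈ 7856.3 m^2 (5 s.f.)

7856.3 m^2


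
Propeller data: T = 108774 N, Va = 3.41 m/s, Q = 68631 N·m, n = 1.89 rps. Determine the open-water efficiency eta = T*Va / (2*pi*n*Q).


Formula: eta = T * Va / (2 * pi * n * Q)
Step 1 — numerator = T * Va = 108774 * 3.41 = 370919.34
Step 2 — 2 * pi * n = 2 * pi * 1.89 = 11.87522
Step 3 — denominator = 11.87522 * 68631 = 815008.22
Step 4 — eta = 370919.34 / 815008.22 ≈ 0.45511 (5 s.f.)

0.45511


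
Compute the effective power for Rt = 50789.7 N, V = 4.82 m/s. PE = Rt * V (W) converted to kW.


Formula: PE = Rt * V / 1000 (kW)
Step 1 — PE (W) = 50789.7 * 4.82 = 244806.354 W
Step 2 — PE (kW) = 244806.354 / 1000 ≈ 244.81 kW (5 s.f.)

244.81 kW


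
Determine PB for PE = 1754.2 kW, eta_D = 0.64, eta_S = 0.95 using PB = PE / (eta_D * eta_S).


Formula: PB = PE / (eta_D * eta_S)
Step 1 — combined efficiency = eta_D * eta_S = 0.64 * 0.95 = 0.608
Step 2 — PB = 1754.2 / 0.608 ≈ 2885.2 kW (5 s.f.)

2885.2 kW


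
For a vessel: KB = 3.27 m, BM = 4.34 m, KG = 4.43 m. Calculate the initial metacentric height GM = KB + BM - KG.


Formula: GM = KB + BM - KG
Step 1 — KM = KB + BM = 3.27 + 4.34 = 7.61 m
Step 2 — GM = KM - KG = 7.61 - 4.43 = 3.18 m

3.18 m


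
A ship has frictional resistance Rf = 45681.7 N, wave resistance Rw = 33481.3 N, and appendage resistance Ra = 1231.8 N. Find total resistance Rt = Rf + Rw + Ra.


Formula: Rt = Rf + Rw + Ra
Substituting: Rt = 45681.7 + 33481.3 + 1231.8
Result: Rt = 80394.8 N

80394.8 N


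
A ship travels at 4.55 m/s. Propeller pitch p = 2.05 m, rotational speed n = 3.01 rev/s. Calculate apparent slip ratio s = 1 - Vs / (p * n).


Formula: s = 1 - Vs / (p * n)
Step 1 — p * n = 2.05 * 3.01 = 6.1705
Step 2 — Vs / (p*n) = 4.55 / 6.1705 = 0.737379 (6 d.p.)
Step 3 — s = 1 - 0.737379 = 0.262621

0.262621


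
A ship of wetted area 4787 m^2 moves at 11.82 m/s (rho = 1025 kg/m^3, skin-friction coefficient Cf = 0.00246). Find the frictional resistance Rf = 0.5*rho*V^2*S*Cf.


Formula: Rf = 0.5 * rho * V^2 * S * Cf
Step 1 — V^2 = 11.82^2 = 139.7124
Step 2 — 0.5 * rho * V^2 = 0.5 * 1025 * 139.7124 = 71602.605
Step 3 — Rf = 71602.605 * 4787 * 0.00246 ≈ 843190 N (5 s.f.)

843190 N


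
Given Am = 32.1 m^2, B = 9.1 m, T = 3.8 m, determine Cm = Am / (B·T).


Formula: Cm = Am / (B * T)
Step 1 — B * T = 9.1 * 3.8 = 34.58 m^2
Step 2 — Cm = 32.1 / 34.58 ≈ 0.92828 (5 s.f.)

0.92828


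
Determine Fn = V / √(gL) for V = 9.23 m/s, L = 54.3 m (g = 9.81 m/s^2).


Formula: Fn = V / sqrt(g * L)
Step 1 — g * L = 9.81 * 54.3 = 532.683
Step 2 — sqrt(g * L) = sqrt(532.683) = 23.079926
Step 3 — Fn = 9.23 / 23.079926 ≈ 0.39991 (5 s.f.)

0.39991


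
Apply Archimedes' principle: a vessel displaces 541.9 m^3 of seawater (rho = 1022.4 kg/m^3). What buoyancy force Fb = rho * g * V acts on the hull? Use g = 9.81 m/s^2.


Formula: Fb = rho * g * V
Substituting: Fb = 1022.4 * 9.81 * 541.9
Intermediate: 1022.4 * 9.81 = 10029.744
Result: Fb = 10029.744 * 541.9 ≈ 5435100 N (5 s.f.)

5435100 N


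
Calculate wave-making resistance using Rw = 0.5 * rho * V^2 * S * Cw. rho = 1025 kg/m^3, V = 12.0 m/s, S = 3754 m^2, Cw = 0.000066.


Formula: Rw = 0.5 * rho * V^2 * S * Cw
Step 1 — V^2 = 12.0^2 = 144.0
Step 2 — 0.5 * rho * V^2 = 0.5 * 1025 * 144.0 = 73800.0
Step 3 — Rw = 73800.0 * 3754 * 0.000066 ≈ 18285 N (5 s.f.)

18285 N


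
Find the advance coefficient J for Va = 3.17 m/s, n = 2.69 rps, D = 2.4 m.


Formula: J = Va / (n * D)
Step 1 — n * D = 2.69 * 2.4 = 6.456
Step 2 — J = 3.17 / 6.456 ≈ 0.49102 (5 s.f.)

0.49102


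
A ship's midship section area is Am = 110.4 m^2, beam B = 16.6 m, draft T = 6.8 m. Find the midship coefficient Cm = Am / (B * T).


Formula: Cm = Am / (B * T)
Step 1 — B * T = 16.6 * 6.8 = 112.88 m^2
Step 2 — Cm = 110.4 / 112.88 ≈ 0.97803 (5 s.f.)

0.97803


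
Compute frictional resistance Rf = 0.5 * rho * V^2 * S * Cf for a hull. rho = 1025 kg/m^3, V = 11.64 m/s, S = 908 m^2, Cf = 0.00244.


Formula: Rf = 0.5 * rho * V^2 * S * Cf
Step 1 — V^2 = 11.64^2 = 135.4896
Step 2 — 0.5 * rho * V^2 = 0.5 * 1025 * 135.4896 = 69438.42
Step 3 — Rf = 69438.42 * 908 * 0.00244 ≈ 153840 N (5 s.f.)

153840 N


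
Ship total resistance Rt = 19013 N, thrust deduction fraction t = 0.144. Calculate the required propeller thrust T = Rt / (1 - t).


Formula: T = Rt / (1 - t)
Step 1 — (1 - t) = 1 - 0.144 = 0.856
Step 2 — T = 19013 / 0.856 ≈ 22211 N (5 s.f.)

22211 N


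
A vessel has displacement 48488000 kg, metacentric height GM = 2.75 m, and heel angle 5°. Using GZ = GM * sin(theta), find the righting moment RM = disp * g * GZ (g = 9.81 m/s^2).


Formula: GZ = GM * sin(theta); RM = disp * g * GZ
Step 1 — GZ = 2.75 * sin(5°) = 2.75 * 0.087156 = 0.239679 m
Step 2 — RM = 48488000 * 9.81 * 0.239679 ≈ 114010000 N·m (5 s.f.)

114010000 N·m


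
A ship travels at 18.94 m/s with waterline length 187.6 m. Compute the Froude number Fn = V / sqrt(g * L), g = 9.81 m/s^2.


Formula: Fn = V / sqrt(g * L)
Step 1 — g * L = 9.81 * 187.6 = 1840.356
Step 2 — sqrt(g * L) = sqrt(1840.356) = 42.899371
Step 3 — Fn = 18.94 / 42.899371 ≈ 0.44150 (5 s.f.)

0.44150


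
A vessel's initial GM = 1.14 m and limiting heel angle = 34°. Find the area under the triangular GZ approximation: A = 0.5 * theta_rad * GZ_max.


Formula: GZ_max = GM * sin(theta); Area = 0.5 * theta_rad * GZ_max
Step 1 — GZ_max = 1.14 * sin(34°) = 1.14 * 0.559193 = 0.63748 m
Step 2 — theta_rad = 34 * pi/180 = 0.593412 rad
Step 3 — Area = 0.5 * 0.593412 * 0.63748 ≈ 0.18914 m·rad (5 s.f.)

0.18914 m·rad


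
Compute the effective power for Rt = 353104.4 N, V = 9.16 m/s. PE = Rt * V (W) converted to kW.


Formula: PE = Rt * V / 1000 (kW)
Step 1 — PE (W) = 353104.4 * 9.16 = 3234436.304 W
Step 2 — PE (kW) = 3234436.304 / 1000 ≈ 3234.4 kW (5 s.f.)

3234.4 kW


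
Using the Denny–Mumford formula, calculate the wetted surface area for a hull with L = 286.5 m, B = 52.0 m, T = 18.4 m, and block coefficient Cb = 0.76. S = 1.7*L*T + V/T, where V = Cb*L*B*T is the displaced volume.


Formula: S = 1.7*L*T + V/T with V = Cb*L*B*T, i.e. S = L * (1.7*T + Cb*B)
Step 1 — 1.7*T = 1.7 * 18.4 = 31.28 m
Step 2 — Cb*B = 0.76 * 52.0 = 39.52 m
Step 3 — 1.7*T + Cb*B = 31.28 + 39.52 = 70.8 m
Step 4 — S = 286.5 * 70.8 ≈ 20284 m^2 (5 s.f.)

20284 m^2


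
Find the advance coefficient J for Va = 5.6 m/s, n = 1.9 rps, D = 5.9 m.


Formula: J = Va / (n * D)
Step 1 — n * D = 1.9 * 5.9 = 11.21
Step 2 — J = 5.6 / 11.21 ≈ 0.49955 (5 s.f.)

0.49955


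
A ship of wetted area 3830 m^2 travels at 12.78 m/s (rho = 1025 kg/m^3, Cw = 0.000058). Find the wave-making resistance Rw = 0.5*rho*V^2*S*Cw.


Formula: Rw = 0.5 * rho * V^2 * S * Cw
Step 1 — V^2 = 12.78^2 = 163.3284
Step 2 — 0.5 * rho * V^2 = 0.5 * 1025 * 163.3284 = 83705.805
Step 3 — Rw = 83705.805 * 3830 * 0.000058 ≈ 18594 N (5 s.f.)

18594 N


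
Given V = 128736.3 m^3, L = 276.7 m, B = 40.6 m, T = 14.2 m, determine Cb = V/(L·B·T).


Formula: Cb = V / (L * B * T)
Step 1 — L * B * T = 276.7 * 40.6 * 14.2 = 159523.084 m^3
Step 2 — Cb = 128736.3 / 159523.084 ≈ 0.80701 (5 s.f.)

0.80701


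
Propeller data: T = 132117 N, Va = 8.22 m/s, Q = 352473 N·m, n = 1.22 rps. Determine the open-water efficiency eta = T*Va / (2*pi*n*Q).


Formula: eta = T * Va / (2 * pi * n * Q)
Step 1 — numerator = T * Va = 132117 * 8.22 = 1086001.74
Step 2 — 2 * pi * n = 2 * pi * 1.22 = 7.665486
Step 3 — denominator = 7.665486 * 352473 = 2701876.85
Step 4 — eta = 1086001.74 / 2701876.85 ≈ 0.40194 (5 s.f.)

0.40194


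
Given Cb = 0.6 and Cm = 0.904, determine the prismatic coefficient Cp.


Formula: Cp = Cb / Cm
Substituting: Cp = 0.6 / 0.904
Result: Cp ≈ 0.66372 (5 s.f.)

0.66372


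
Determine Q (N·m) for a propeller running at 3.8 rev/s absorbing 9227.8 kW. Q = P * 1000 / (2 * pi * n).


Formula: Q = P_W / (2 * pi * n)
Step 1 — P_W = 9227.8 kW * 1000 = 9227800.0 W
Step 2 — 2 * pi * n = 2 * pi * 3.8 = 23.876104
Step 3 — Q = 9227800.0 / 23.876104 ≈ 386490 N·m (5 s.f.)

386490 N·m


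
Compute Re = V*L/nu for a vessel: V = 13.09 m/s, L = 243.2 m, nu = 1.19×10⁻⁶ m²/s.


Formula: Re = V * L / nu
Step 1 — V * L = 13.09 * 243.2 = 3183.488 m^2/s
Step 2 — Re = 3183.488 / 1.19e-6 = 2.68e+09

2.68e+09


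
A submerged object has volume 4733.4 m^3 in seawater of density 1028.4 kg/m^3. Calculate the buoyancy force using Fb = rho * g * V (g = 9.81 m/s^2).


Formula: Fb = rho * g * V
Substituting: Fb = 1028.4 * 9.81 * 4733.4
Intermediate: 1028.4 * 9.81 = 10088.604
Result: Fb = 10088.604 * 4733.4 ≈ 47753000 N (5 s.f.)

47753000 N


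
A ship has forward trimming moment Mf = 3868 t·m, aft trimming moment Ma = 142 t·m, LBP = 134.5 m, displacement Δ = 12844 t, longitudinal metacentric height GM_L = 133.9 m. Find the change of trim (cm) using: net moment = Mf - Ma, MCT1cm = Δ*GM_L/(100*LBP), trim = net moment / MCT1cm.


Formula: net trimming moment = Mf - Ma; MCT1cm = Δ*GM_L/(100*LBP); trim = net moment / MCT1cm
Step 1 — net trimming moment = 3868 - 142 = 3726 t·m
Step 2 — MCT1cm = 12844 * 133.9 / (100 * 134.5) = 127.867 t·m/cm
Step 3 — trim = 3726 / 127.867 ≈ 29.140 cm (5 s.f.)

29.140 cm


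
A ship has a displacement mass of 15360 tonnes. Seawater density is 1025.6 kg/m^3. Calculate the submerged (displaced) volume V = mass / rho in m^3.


Formula: V = mass / rho
Step 1 — convert tonnes to kg: 15360 t * 1000 = 15360000 kg
Step 2 — V = 15360000 / 1025.6 ≈ 14977 m^3 (5 s.f.)

14977 m^3


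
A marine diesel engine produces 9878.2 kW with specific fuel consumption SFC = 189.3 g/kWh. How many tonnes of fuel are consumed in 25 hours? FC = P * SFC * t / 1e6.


Formula: FC (tonnes) = P * SFC * t / 1,000,000
Step 1 — P * SFC * t = 9878.2 * 189.3 * 25 = 46748581.5 g
Step 2 — FC (tonnes) = 46748581.5 / 1,000,000 ≈ 46.749 tonnes (5 s.f.)

46.749 tonnes


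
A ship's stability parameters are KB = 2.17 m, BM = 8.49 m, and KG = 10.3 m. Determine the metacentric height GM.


Formula: GM = KB + BM - KG
Step 1 — KM = KB + BM = 2.17 + 8.49 = 10.66 m
Step 2 — GM = KM - KG = 10.66 - 10.3 = 0.36 m

0.36 m


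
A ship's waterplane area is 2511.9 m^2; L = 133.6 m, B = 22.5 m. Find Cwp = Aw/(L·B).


Formula: Cwp = Aw / (L * B)
Step 1 — L * B = 133.6 * 22.5 = 3006.0 m^2
Step 2 — Cwp = 2511.9 / 3006.0 ≈ 0.83563 (5 s.f.)

0.83563


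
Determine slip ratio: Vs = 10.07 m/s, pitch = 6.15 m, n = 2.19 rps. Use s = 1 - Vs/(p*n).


Formula: s = 1 - Vs / (p * n)
Step 1 — p * n = 6.15 * 2.19 = 13.4685
Step 2 — Vs / (p*n) = 10.07 / 13.4685 = 0.74767 (6 d.p.)
Step 3 — s = 1 - 0.74767 = 0.25233

0.25233


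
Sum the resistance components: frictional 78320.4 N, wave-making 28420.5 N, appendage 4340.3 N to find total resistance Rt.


Formula: Rt = Rf + Rw + Ra
Substituting: Rt = 78320.4 + 28420.5 + 4340.3
Result: Rt = 111081.2 N

111081.2 N


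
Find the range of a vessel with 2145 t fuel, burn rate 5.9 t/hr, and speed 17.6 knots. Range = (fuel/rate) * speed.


Formula: endurance = fuel / rate; range = endurance * speed
Step 1 — endurance = 2145 / 5.9 = 363.5593 hours
Step 2 — range = 363.5593 * 17.6 ≈ 6398.6 nautical miles (5 s.f.)

6398.6 NM


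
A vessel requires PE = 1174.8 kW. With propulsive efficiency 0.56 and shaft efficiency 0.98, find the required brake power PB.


Formula: PB = PE / (eta_D * eta_S)
Step 1 — combined efficiency = eta_D * eta_S = 0.56 * 0.98 = 0.5488
Step 2 — PB = 1174.8 / 0.5488 ≈ 2140.7 kW (5 s.f.)

2140.7 kW


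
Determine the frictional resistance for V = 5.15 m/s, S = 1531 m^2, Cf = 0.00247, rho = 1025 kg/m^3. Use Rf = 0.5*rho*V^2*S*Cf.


Formula: Rf = 0.5 * rho * V^2 * S * Cf
Step 1 — V^2 = 5.15^2 = 26.5225
Step 2 — 0.5 * rho * V^2 = 0.5 * 1025 * 26.5225 = 13592.78125
Step 3 — Rf = 13592.78125 * 1531 * 0.00247 ≈ 51402 N (5 s.f.)

51402 N


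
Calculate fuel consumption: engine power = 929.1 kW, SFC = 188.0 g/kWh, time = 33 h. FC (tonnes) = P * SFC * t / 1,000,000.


Formula: FC (tonnes) = P * SFC * t / 1,000,000
Step 1 — P * SFC * t = 929.1 * 188.0 * 33 = 5764136.4 g
Step 2 — FC (tonnes) = 5764136.4 / 1,000,000 ≈ 5.7641 tonnes (5 s.f.)

5.7641 tonnes


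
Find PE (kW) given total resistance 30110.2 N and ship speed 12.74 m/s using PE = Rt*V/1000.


Formula: PE = Rt * V / 1000 (kW)
Step 1 — PE (W) = 30110.2 * 12.74 = 383603.948 W
Step 2 — PE (kW) = 383603.948 / 1000 ≈ 383.60 kW (5 s.f.)

383.60 kW


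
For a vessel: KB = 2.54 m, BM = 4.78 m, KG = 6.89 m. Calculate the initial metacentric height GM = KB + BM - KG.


Formula: GM = KB + BM - KG
Step 1 — KM = KB + BM = 2.54 + 4.78 = 7.32 m
Step 2 — GM = KM - KG = 7.32 - 6.89 = 0.43 m

0.43 m


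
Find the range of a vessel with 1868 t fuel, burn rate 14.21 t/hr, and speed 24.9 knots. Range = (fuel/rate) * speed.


Formula: endurance = fuel / rate; range = endurance * speed
Step 1 — endurance = 1868 / 14.21 = 131.4567 hours
Step 2 — range = 131.4567 * 24.9 ≈ 3273.3 nautical miles (5 s.f.)

3273.3 NM


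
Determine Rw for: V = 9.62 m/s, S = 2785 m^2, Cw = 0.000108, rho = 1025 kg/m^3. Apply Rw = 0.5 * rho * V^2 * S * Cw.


Formula: Rw = 0.5 * rho * V^2 * S * Cw
Step 1 — V^2 = 9.62^2 = 92.5444
Step 2 — 0.5 * rho * V^2 = 0.5 * 1025 * 92.5444 = 47429.005
Step 3 — Rw = 47429.005 * 2785 * 0.000108 ≈ 14266 N (5 s.f.)

14266 N


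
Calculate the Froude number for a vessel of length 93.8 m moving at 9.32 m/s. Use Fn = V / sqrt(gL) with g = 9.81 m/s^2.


Formula: Fn = V / sqrt(g * L)
Step 1 — g * L = 9.81 * 93.8 = 920.178
Step 2 — sqrt(g * L) = sqrt(920.178) = 30.334436
Step 3 — Fn = 9.32 / 30.334436 ≈ 0.30724 (5 s.f.)

0.30724


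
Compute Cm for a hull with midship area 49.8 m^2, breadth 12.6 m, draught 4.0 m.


Formula: Cm = Am / (B * T)
Step 1 — B * T = 12.6 * 4.0 = 50.4 m^2
Step 2 — Cm = 49.8 / 50.4 ≈ 0.98810 (5 s.f.)

0.98810


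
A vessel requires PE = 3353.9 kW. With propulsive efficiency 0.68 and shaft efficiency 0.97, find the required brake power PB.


Formula: PB = PE / (eta_D * eta_S)
Step 1 — combined efficiency = eta_D * eta_S = 0.68 * 0.97 = 0.6596
Step 2 — PB = 3353.9 / 0.6596 ≈ 5084.7 kW (5 s.f.)

5084.7 kW


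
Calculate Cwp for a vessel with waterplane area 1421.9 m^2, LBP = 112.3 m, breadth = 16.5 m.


Formula: Cwp = Aw / (L * B)
Step 1 — L * B = 112.3 * 16.5 = 1852.95 m^2
Step 2 — Cwp = 1421.9 / 1852.95 ≈ 0.76737 (5 s.f.)

0.76737


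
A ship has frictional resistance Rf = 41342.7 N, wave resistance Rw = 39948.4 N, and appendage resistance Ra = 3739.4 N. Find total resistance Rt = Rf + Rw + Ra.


Formula: Rt = Rf + Rw + Ra
Substituting: Rt = 41342.7 + 39948.4 + 3739.4
Result: Rt = 85030.5 N

85030.5 N


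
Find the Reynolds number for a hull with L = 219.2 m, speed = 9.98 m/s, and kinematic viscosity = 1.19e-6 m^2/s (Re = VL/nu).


Formula: Re = V * L / nu
Step 1 — V * L = 9.98 * 219.2 = 2187.616 m^2/s
Step 2 — Re = 2187.616 / 1.19e-6 = 1.84e+09

1.84e+09


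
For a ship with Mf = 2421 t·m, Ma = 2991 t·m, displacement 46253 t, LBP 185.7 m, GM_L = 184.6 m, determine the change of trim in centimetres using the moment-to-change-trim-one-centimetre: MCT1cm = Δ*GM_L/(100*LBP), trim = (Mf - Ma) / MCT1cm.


Formula: net trimming moment = Mf - Ma; MCT1cm = Δ*GM_L/(100*LBP); trim = net moment / MCT1cm
Step 1 — net trimming moment = 2421 - 2991 = -570 t·m
Step 2 — MCT1cm = 46253 * 184.6 / (100 * 185.7) = 459.7902 t·m/cm
Step 3 — trim = -570 / 459.7902 ≈ -1.2397 cm (5 s.f.)

-1.2397 cm


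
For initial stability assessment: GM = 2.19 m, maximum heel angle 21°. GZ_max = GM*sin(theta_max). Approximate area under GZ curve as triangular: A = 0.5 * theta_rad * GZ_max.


Formula: GZ_max = GM * sin(theta); Area = 0.5 * theta_rad * GZ_max
Step 1 — GZ_max = 2.19 * sin(21°) = 2.19 * 0.358368 = 0.784826 m
Step 2 — theta_rad = 21 * pi/180 = 0.366519 rad
Step 3 — Area = 0.5 * 0.366519 * 0.784826 ≈ 0.14383 m·rad (5 s.f.)

0.14383 m·rad


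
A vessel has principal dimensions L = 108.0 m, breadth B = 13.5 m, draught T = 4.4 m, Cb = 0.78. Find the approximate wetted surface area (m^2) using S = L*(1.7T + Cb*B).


Formula: S = 1.7*L*T + V/T with V = Cb*L*B*T, i.e. S = L * (1.7*T + Cb*B)
Step 1 — 1.7*T = 1.7 * 4.4 = 7.48 m
Step 2 — Cb*B = 0.78 * 13.5 = 10.53 m
Step 3 — 1.7*T + Cb*B = 7.48 + 10.53 = 18.01 m
Step 4 — S = 108.0 * 18.01 ≈ 1945.1 m^2 (5 s.f.)

1945.1 m^2


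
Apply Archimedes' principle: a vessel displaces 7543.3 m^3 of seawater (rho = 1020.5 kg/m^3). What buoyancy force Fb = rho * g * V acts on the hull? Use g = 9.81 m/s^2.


Formula: Fb = rho * g * V
Substituting: Fb = 1020.5 * 9.81 * 7543.3
Intermediate: 1020.5 * 9.81 = 10011.105
Result: Fb = 10011.105 * 7543.3 ≈ 75517000 N (5 s.f.)

75517000 N


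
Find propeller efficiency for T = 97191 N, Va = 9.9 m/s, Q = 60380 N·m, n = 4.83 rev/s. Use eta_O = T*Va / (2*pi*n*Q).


Formula: eta = T * Va / (2 * pi * n * Q)
Step 1 — numerator = T * Va = 97191 * 9.9 = 962190.9
Step 2 — 2 * pi * n = 2 * pi * 4.83 = 30.347785
Step 3 — denominator = 30.347785 * 60380 = 1832399.26
Step 4 — eta = 962190.9 / 1832399.26 ≈ 0.52510 (5 s.f.)

0.52510


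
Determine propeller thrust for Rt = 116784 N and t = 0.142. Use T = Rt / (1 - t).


Formula: T = Rt / (1 - t)
Step 1 — (1 - t) = 1 - 0.142 = 0.858
Step 2 — T = 116784 / 0.858 ≈ 136110 N (5 s.f.)

136110 N


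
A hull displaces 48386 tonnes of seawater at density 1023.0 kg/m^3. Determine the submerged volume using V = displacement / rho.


Formula: V = mass / rho
Step 1 — convert tonnes to kg: 48386 t * 1000 = 48386000 kg
Step 2 — V = 48386000 / 1023.0 ≈ 47298 m^3 (5 s.f.)

47298 m^3


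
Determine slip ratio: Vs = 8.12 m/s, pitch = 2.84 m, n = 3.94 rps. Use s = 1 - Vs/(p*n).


Formula: s = 1 - Vs / (p * n)
Step 1 — p * n = 2.84 * 3.94 = 11.1896
Step 2 — Vs / (p*n) = 8.12 / 11.1896 = 0.725674 (6 d.p.)
Step 3 — s = 1 - 0.725674 = 0.274326

0.274326


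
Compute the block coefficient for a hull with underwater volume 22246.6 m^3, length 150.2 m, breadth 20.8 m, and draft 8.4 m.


Formula: Cb = V / (L * B * T)
Step 1 — L * B * T = 150.2 * 20.8 * 8.4 = 26242.944 m^3
Step 2 — Cb = 22246.6 / 26242.944 ≈ 0.84772 (5 s.f.)

0.84772


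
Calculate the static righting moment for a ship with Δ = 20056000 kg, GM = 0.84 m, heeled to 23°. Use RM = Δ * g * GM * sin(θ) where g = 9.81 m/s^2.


Formula: GZ = GM * sin(theta); RM = disp * g * GZ
Step 1 — GZ = 0.84 * sin(23°) = 0.84 * 0.390731 = 0.328214 m
Step 2 — RM = 20056000 * 9.81 * 0.328214 ≈ 64576000 N·m (5 s.f.)

64576000 N·m


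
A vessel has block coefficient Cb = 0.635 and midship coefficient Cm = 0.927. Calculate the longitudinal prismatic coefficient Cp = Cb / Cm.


Formula: Cp = Cb / Cm
Substituting: Cp = 0.635 / 0.927
Result: Cp ≈ 0.68501 (5 s.f.)

0.68501


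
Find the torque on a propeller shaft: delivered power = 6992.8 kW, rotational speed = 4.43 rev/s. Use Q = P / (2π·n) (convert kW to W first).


Formula: Q = P_W / (2 * pi * n)
Step 1 — P_W = 6992.8 kW * 1000 = 6992800.0 W
Step 2 — 2 * pi * n = 2 * pi * 4.43 = 27.834511
Step 3 — Q = 6992800.0 / 27.834511 ≈ 251230 N·m (5 s.f.)

251230 N·m


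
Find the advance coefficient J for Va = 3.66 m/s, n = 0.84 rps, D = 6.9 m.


Formula: J = Va / (n * D)
Step 1 — n * D = 0.84 * 6.9 = 5.796
Step 2 — J = 3.66 / 5.796 ≈ 0.63147 (5 s.f.)

0.63147


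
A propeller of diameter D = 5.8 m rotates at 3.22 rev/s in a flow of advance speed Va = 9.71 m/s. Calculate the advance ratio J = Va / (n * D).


Formula: J = Va / (n * D)
Step 1 — n * D = 3.22 * 5.8 = 18.676
Step 2 — J = 9.71 / 18.676 ≈ 0.51992 (5 s.f.)

0.51992


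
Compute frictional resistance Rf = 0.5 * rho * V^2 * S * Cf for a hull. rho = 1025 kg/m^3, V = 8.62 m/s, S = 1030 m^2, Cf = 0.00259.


Formula: Rf = 0.5 * rho * V^2 * S * Cf
Step 1 — V^2 = 8.62^2 = 74.3044
Step 2 — 0.5 * rho * V^2 = 0.5 * 1025 * 74.3044 = 38081.005
Step 3 — Rf = 38081.005 * 1030 * 0.00259 ≈ 101590 N (5 s.f.)

101590 N


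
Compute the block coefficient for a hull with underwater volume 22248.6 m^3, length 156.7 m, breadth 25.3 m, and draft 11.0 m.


Formula: Cb = V / (L * B * T)
Step 1 — L * B * T = 156.7 * 25.3 * 11.0 = 43609.61 m^3
Step 2 — Cb = 22248.6 / 43609.61 ≈ 0.51018 (5 s.f.)

0.51018


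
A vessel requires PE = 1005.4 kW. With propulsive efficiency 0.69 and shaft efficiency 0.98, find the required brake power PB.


Formula: PB = PE / (eta_D * eta_S)
Step 1 — combined efficiency = eta_D * eta_S = 0.69 * 0.98 = 0.6762
Step 2 — PB = 1005.4 / 0.6762 ≈ 1486.8 kW (5 s.f.)

1486.8 kW


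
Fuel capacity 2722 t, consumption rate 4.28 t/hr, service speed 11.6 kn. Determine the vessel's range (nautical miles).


Formula: endurance = fuel / rate; range = endurance * speed
Step 1 — endurance = 2722 / 4.28 = 635.9813 hours
Step 2 — range = 635.9813 * 11.6 ≈ 7377.4 nautical miles (5 s.f.)

7377.4 NM


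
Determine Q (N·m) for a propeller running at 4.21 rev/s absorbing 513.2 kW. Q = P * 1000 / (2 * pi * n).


Formula: Q = P_W / (2 * pi * n)
Step 1 — P_W = 513.2 kW * 1000 = 513200.0 W
Step 2 — 2 * pi * n = 2 * pi * 4.21 = 26.45221
Step 3 — Q = 513200.0 / 26.45221 ≈ 19401 N·m (5 s.f.)

19401 N·m


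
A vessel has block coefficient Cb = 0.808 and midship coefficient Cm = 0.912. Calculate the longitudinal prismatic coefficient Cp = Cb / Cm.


Formula: Cp = Cb / Cm
Substituting: Cp = 0.808 / 0.912
Result: Cp ≈ 0.88596 (5 s.f.)

0.88596


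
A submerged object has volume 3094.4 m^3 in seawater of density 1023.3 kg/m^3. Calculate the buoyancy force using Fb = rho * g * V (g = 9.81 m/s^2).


Formula: Fb = rho * g * V
Substituting: Fb = 1023.3 * 9.81 * 3094.4
Intermediate: 1023.3 * 9.81 = 10038.573
Result: Fb = 10038.573 * 3094.4 ≈ 31063000 N (5 s.f.)

31063000 N


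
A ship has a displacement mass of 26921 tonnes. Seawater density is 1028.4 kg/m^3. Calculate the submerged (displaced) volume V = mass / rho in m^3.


Formula: V = mass / rho
Step 1 — convert tonnes to kg: 26921 t * 1000 = 26921000 kg
Step 2 — V = 26921000 / 1028.4 ≈ 26178 m^3 (5 s.f.)

26178 m^3


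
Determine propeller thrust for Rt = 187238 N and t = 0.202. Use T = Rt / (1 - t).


Formula: T = Rt / (1 - t)
Step 1 — (1 - t) = 1 - 0.202 = 0.798
Step 2 — T = 187238 / 0.798 ≈ 234630 N (5 s.f.)

234630 N


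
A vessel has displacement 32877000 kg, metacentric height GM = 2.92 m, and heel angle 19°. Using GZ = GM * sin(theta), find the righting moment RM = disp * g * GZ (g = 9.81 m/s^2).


Formula: GZ = GM * sin(theta); RM = disp * g * GZ
Step 1 — GZ = 2.92 * sin(19°) = 2.92 * 0.325568 = 0.950659 m
Step 2 — RM = 32877000 * 9.81 * 0.950659 ≈ 306610000 N·m (5 s.f.)

306610000 N·m


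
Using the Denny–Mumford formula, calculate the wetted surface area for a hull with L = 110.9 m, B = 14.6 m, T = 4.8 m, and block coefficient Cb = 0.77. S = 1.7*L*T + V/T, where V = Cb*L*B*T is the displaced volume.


Formula: S = 1.7*L*T + V/T with V = Cb*L*B*T, i.e. S = L * (1.7*T + Cb*B)
Step 1 — 1.7*T = 1.7 * 4.8 = 8.16 m
Step 2 — Cb*B = 0.77 * 14.6 = 11.242 m
Step 3 — 1.7*T + Cb*B = 8.16 + 11.242 = 19.402 m
Step 4 — S = 110.9 * 19.402 ≈ 2151.7 m^2 (5 s.f.)

2151.7 m^2


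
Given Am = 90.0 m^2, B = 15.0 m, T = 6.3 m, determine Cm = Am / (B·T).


Formula: Cm = Am / (B * T)
Step 1 — B * T = 15.0 * 6.3 = 94.5 m^2
Step 2 — Cm = 90.0 / 94.5 ≈ 0.95238 (5 s.f.)

0.95238


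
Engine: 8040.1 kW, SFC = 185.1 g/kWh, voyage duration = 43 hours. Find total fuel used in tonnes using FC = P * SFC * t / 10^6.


Formula: FC (tonnes) = P * SFC * t / 1,000,000
Step 1 — P * SFC * t = 8040.1 * 185.1 * 43 = 63993567.93 g
Step 2 — FC (tonnes) = 63993567.93 / 1,000,000 ≈ 63.994 tonnes (5 s.f.)

63.994 tonnes


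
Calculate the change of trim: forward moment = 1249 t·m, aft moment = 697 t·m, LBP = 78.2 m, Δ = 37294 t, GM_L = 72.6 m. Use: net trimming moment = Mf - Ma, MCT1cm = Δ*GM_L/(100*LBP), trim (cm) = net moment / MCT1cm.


Formula: net trimming moment = Mf - Ma; MCT1cm = Δ*GM_L/(100*LBP); trim = net moment / MCT1cm
Step 1 — net trimming moment = 1249 - 697 = 552 t·m
Step 2 — MCT1cm = 37294 * 72.6 / (100 * 78.2) = 346.2333 t·m/cm
Step 3 — trim = 552 / 346.2333 ≈ 1.5943 cm (5 s.f.)

1.5943 cm


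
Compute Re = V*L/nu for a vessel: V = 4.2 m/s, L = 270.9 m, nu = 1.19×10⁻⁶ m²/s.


Formula: Re = V * L / nu
Step 1 — V * L = 4.2 * 270.9 = 1137.78 m^2/s
Step 2 — Re = 1137.78 / 1.19e-6 = 9.56e+08

9.56e+08


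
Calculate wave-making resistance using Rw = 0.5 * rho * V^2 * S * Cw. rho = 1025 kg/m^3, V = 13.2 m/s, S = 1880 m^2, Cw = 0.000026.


Formula: Rw = 0.5 * rho * V^2 * S * Cw
Step 1 — V^2 = 13.2^2 = 174.24
Step 2 — 0.5 * rho * V^2 = 0.5 * 1025 * 174.24 = 89298.0
Step 3 — Rw = 89298.0 * 1880 * 0.000026 ≈ 4364.9 N (5 s.f.)

4364.9 N


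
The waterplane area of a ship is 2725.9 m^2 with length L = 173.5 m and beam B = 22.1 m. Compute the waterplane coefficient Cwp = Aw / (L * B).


Formula: Cwp = Aw / (L * B)
Step 1 — L * B = 173.5 * 22.1 = 3834.35 m^2
Step 2 — Cwp = 2725.9 / 3834.35 ≈ 0.71092 (5 s.f.)

0.71092


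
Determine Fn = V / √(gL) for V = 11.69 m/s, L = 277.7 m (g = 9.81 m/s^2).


Formula: Fn = V / sqrt(g * L)
Step 1 — g * L = 9.81 * 277.7 = 2724.237
Step 2 — sqrt(g * L) = sqrt(2724.237) = 52.194224
Step 3 — Fn = 11.69 / 52.194224 ≈ 0.22397 (5 s.f.)

0.22397


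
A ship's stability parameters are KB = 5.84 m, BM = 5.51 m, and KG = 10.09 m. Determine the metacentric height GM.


Formula: GM = KB + BM - KG
Step 1 — KM = KB + BM = 5.84 + 5.51 = 11.35 m
Step 2 — GM = KM - KG = 11.35 - 10.09 = 1.26 m

1.26 m


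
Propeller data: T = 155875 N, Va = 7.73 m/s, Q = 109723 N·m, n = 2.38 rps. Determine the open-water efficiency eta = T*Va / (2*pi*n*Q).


Formula: eta = T * Va / (2 * pi * n * Q)
Step 1 — numerator = T * Va = 155875 * 7.73 = 1204913.75
Step 2 — 2 * pi * n = 2 * pi * 2.38 = 14.953981
Step 3 — denominator = 14.953981 * 109723 = 1640795.66
Step 4 — eta = 1204913.75 / 1640795.66 ≈ 0.73435 (5 s.f.)

0.73435


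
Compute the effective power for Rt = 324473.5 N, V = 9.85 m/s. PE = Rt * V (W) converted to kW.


Formula: PE = Rt * V / 1000 (kW)
Step 1 — PE (W) = 324473.5 * 9.85 = 3196063.975 W
Step 2 — PE (kW) = 3196063.975 / 1000 ≈ 3196.1 kW (5 s.f.)

3196.1 kW


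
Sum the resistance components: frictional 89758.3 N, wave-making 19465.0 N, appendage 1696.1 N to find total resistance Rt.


Formula: Rt = Rf + Rw + Ra
Substituting: Rt = 89758.3 + 19465.0 + 1696.1
Result: Rt = 110919.4 N

110919.4 N


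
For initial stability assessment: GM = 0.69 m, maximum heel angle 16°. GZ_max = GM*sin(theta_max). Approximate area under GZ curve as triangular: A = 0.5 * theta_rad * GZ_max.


Formula: GZ_max = GM * sin(theta); Area = 0.5 * theta_rad * GZ_max
Step 1 — GZ_max = 0.69 * sin(16°) = 0.69 * 0.275637 = 0.19019 m
Step 2 — theta_rad = 16 * pi/180 = 0.279253 rad
Step 3 — Area = 0.5 * 0.279253 * 0.19019 ≈ 0.026556 m·rad (5 s.f.)

0.026556 m·rad


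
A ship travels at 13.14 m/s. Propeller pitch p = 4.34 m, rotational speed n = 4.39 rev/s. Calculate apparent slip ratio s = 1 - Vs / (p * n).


Formula: s = 1 - Vs / (p * n)
Step 1 — p * n = 4.34 * 4.39 = 19.0526
Step 2 — Vs / (p*n) = 13.14 / 19.0526 = 0.68967 (6 d.p.)
Step 3 — s = 1 - 0.68967 = 0.31033

0.31033


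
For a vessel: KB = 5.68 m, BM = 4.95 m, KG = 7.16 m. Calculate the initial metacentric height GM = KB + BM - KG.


Formula: GM = KB + BM - KG
Step 1 — KM = KB + BM = 5.68 + 4.95 = 10.63 m
Step 2 — GM = KM - KG = 10.63 - 7.16 = 3.47 m

3.47 m


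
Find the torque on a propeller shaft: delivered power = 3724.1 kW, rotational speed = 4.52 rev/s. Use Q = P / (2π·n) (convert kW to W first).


Formula: Q = P_W / (2 * pi * n)
Step 1 — P_W = 3724.1 kW * 1000 = 3724100.0 W
Step 2 — 2 * pi * n = 2 * pi * 4.52 = 28.399998
Step 3 — Q = 3724100.0 / 28.399998 ≈ 131130 N·m (5 s.f.)

131130 N·m


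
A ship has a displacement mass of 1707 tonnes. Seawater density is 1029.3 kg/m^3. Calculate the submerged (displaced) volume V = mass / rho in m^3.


Formula: V = mass / rho
Step 1 — convert tonnes to kg: 1707 t * 1000 = 1707000 kg
Step 2 — V = 1707000 / 1029.3 ≈ 1658.4 m^3 (5 s.f.)

1658.4 m^3


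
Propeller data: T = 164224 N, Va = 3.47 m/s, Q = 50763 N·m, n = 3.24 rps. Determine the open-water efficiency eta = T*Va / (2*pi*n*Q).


Formula: eta = T * Va / (2 * pi * n * Q)
Step 1 — numerator = T * Va = 164224 * 3.47 = 569857.28
Step 2 — 2 * pi * n = 2 * pi * 3.24 = 20.35752
Step 3 — denominator = 20.35752 * 50763 = 1033408.79
Step 4 — eta = 569857.28 / 1033408.79 ≈ 0.55143 (5 s.f.)

0.55143


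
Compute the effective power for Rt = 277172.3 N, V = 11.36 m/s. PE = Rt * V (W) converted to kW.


Formula: PE = Rt * V / 1000 (kW)
Step 1 — PE (W) = 277172.3 * 11.36 = 3148677.328 W
Step 2 — PE (kW) = 3148677.328 / 1000 ≈ 3148.7 kW (5 s.f.)

3148.7 kW


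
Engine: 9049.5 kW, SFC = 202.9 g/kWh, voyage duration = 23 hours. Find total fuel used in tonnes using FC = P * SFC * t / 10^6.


Formula: FC (tonnes) = P * SFC * t / 1,000,000
Step 1 — P * SFC * t = 9049.5 * 202.9 * 23 = 42231301.65 g
Step 2 — FC (tonnes) = 42231301.65 / 1,000,000 ≈ 42.231 tonnes (5 s.f.)

42.231 tonnes


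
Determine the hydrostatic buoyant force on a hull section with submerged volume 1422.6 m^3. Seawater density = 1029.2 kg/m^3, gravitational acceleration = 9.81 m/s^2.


Formula: Fb = rho * g * V
Substituting: Fb = 1029.2 * 9.81 * 1422.6
Intermediate: 1029.2 * 9.81 = 10096.452
Result: Fb = 10096.452 * 1422.6 ≈ 14363000 N (5 s.f.)

14363000 N


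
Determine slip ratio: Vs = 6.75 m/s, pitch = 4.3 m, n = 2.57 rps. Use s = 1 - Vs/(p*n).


Formula: s = 1 - Vs / (p * n)
Step 1 — p * n = 4.3 * 2.57 = 11.051
Step 2 — Vs / (p*n) = 6.75 / 11.051 = 0.610804 (6 d.p.)
Step 3 — s = 1 - 0.610804 = 0.389196

0.389196


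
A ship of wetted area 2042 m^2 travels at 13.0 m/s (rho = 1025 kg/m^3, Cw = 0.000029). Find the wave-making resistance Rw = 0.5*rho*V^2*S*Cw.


Formula: Rw = 0.5 * rho * V^2 * S * Cw
Step 1 — V^2 = 13.0^2 = 169.0
Step 2 — 0.5 * rho * V^2 = 0.5 * 1025 * 169.0 = 86612.5
Step 3 — Rw = 86612.5 * 2042 * 0.000029 ≈ 5129.0 N (5 s.f.)

5129.0 N


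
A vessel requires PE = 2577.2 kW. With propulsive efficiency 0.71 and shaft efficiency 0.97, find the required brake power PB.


Formula: PB = PE / (eta_D * eta_S)
Step 1 — combined efficiency = eta_D * eta_S = 0.71 * 0.97 = 0.6887
Step 2 — PB = 2577.2 / 0.6887 ≈ 3742.1 kW (5 s.f.)

3742.1 kW


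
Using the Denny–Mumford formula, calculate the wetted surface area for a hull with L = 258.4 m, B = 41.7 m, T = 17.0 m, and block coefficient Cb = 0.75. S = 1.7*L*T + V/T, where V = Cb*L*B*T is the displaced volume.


Formula: S = 1.7*L*T + V/T with V = Cb*L*B*T, i.e. S = L * (1.7*T + Cb*B)
Step 1 — 1.7*T = 1.7 * 17.0 = 28.9 m
Step 2 — Cb*B = 0.75 * 41.7 = 31.275 m
Step 3 — 1.7*T + Cb*B = 28.9 + 31.275 = 60.175 m
Step 4 — S = 258.4 * 60.175 ≈ 15549 m^2 (5 s.f.)

15549 m^2


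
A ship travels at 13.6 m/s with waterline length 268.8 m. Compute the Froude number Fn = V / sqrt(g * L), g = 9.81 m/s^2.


Formula: Fn = V / sqrt(g * L)
Step 1 — g * L = 9.81 * 268.8 = 2636.928
Step 2 — sqrt(g * L) = sqrt(2636.928) = 51.351027
Step 3 — Fn = 13.6 / 51.351027 ≈ 0.26484 (5 s.f.)

0.26484


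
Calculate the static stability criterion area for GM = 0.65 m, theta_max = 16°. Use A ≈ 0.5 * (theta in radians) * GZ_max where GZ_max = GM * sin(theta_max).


Formula: GZ_max = GM * sin(theta); Area = 0.5 * theta_rad * GZ_max
Step 1 — GZ_max = 0.65 * sin(16°) = 0.65 * 0.275637 = 0.179164 m
Step 2 — theta_rad = 16 * pi/180 = 0.279253 rad
Step 3 — Area = 0.5 * 0.279253 * 0.179164 ≈ 0.025016 m·rad (5 s.f.)

0.025016 m·rad


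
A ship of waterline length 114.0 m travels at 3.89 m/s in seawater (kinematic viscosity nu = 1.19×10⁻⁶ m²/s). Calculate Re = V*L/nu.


Formula: Re = V * L / nu
Step 1 — V * L = 3.89 * 114.0 = 443.46 m^2/s
Step 2 — Re = 443.46 / 1.19e-6 = 3.73e+08

3.73e+08


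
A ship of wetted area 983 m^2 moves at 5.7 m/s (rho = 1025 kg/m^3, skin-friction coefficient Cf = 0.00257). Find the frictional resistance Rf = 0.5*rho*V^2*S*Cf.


Formula: Rf = 0.5 * rho * V^2 * S * Cf
Step 1 — V^2 = 5.7^2 = 32.49
Step 2 — 0.5 * rho * V^2 = 0.5 * 1025 * 32.49 = 16651.125
Step 3 — Rf = 16651.125 * 983 * 0.00257 ≈ 42066 N (5 s.f.)

42066 N


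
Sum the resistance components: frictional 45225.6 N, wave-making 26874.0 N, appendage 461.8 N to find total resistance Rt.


Formula: Rt = Rf + Rw + Ra
Substituting: Rt = 45225.6 + 26874.0 + 461.8
Result: Rt = 72561.4 N

72561.4 N


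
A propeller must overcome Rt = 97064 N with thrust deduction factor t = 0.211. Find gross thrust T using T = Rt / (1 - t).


Formula: T = Rt / (1 - t)
Step 1 — (1 - t) = 1 - 0.211 = 0.789
Step 2 — T = 97064 / 0.789 ≈ 123020 N (5 s.f.)

123020 N


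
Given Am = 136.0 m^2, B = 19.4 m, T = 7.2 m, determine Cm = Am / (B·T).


Formula: Cm = Am / (B * T)
Step 1 — B * T = 19.4 * 7.2 = 139.68 m^2
Step 2 — Cm = 136.0 / 139.68 ≈ 0.97365 (5 s.f.)

0.97365


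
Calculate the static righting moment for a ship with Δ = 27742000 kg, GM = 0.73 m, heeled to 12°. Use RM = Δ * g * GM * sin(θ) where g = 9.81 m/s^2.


Formula: GZ = GM * sin(theta); RM = disp * g * GZ
Step 1 — GZ = 0.73 * sin(12°) = 0.73 * 0.207912 = 0.151776 m
Step 2 — RM = 27742000 * 9.81 * 0.151776 ≈ 41306000 N·m (5 s.f.)

41306000 N·m


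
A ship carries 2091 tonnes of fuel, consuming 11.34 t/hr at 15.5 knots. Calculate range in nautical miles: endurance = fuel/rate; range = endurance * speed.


Formula: endurance = fuel / rate; range = endurance * speed
Step 1 — endurance = 2091 / 11.34 = 184.3915 hours
Step 2 — range = 184.3915 * 15.5 ≈ 2858.1 nautical miles (5 s.f.)

2858.1 NM


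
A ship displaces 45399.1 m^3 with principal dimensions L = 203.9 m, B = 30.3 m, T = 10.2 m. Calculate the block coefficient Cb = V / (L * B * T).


Formula: Cb = V / (L * B * T)
Step 1 — L * B * T = 203.9 * 30.3 * 10.2 = 63017.334 m^3
Step 2 — Cb = 45399.1 / 63017.334 ≈ 0.72042 (5 s.f.)

0.72042


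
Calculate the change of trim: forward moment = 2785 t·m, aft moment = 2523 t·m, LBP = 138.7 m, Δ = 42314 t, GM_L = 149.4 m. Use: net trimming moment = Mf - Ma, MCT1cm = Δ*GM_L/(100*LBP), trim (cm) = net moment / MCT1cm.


Formula: net trimming moment = Mf - Ma; MCT1cm = Δ*GM_L/(100*LBP); trim = net moment / MCT1cm
Step 1 — net trimming moment = 2785 - 2523 = 262 t·m
Step 2 — MCT1cm = 42314 * 149.4 / (100 * 138.7) = 455.7831 t·m/cm
Step 3 — trim = 262 / 455.7831 ≈ 0.57483 cm (5 s.f.)

0.57483 cm
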